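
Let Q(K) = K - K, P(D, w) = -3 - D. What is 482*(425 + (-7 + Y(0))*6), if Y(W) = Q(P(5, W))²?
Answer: 184606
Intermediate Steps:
Q(K) = 0
Y(W) = 0 (Y(W) = 0² = 0)
482*(425 + (-7 + Y(0))*6) = 482*(425 + (-7 + 0)*6) = 482*(425 - 7*6) = 482*(425 - 42) = 482*383 = 184606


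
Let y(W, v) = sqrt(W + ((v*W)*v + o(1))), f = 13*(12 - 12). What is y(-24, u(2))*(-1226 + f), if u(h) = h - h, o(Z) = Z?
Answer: -1226*I*sqrt(23) ≈ -5879.7*I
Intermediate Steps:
f = 0 (f = 13*0 = 0)
u(h) = 0
y(W, v) = sqrt(1 + W + W*v**2) (y(W, v) = sqrt(W + ((v*W)*v + 1)) = sqrt(W + ((W*v)*v + 1)) = sqrt(W + (W*v**2 + 1)) = sqrt(W + (1 + W*v**2)) = sqrt(1 + W + W*v**2))
y(-24, u(2))*(-1226 + f) = sqrt(1 - 24 - 24*0**2)*(-1226 + 0) = sqrt(1 - 24 - 24*0)*(-1226) = sqrt(1 - 24 + 0)*(-1226) = sqrt(-23)*(-1226) = (I*sqrt(23))*(-1226) = -1226*I*sqrt(23)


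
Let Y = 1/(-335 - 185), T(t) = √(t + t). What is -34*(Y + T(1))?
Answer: 17/260 - 34*√2 ≈ -48.018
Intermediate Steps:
T(t) = √2*√t (T(t) = √(2*t) = √2*√t)
Y = -1/520 (Y = 1/(-520) = -1/520 ≈ -0.0019231)
-34*(Y + T(1)) = -34*(-1/520 + √2*√1) = -34*(-1/520 + √2*1) = -34*(-1/520 + √2) = 17/260 - 34*√2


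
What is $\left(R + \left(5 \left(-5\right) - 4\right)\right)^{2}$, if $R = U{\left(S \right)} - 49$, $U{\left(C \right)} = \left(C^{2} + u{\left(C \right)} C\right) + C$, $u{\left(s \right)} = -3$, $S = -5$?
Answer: $1849$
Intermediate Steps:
$U{\left(C \right)} = C^{2} - 2 C$ ($U{\left(C \right)} = \left(C^{2} - 3 C\right) + C = C^{2} - 2 C$)
$R = -14$ ($R = - 5 \left(-2 - 5\right) - 49 = \left(-5\right) \left(-7\right) - 49 = 35 - 49 = -14$)
$\left(R + \left(5 \left(-5\right) - 4\right)\right)^{2} = \left(-14 + \left(5 \left(-5\right) - 4\right)\right)^{2} = \left(-14 - 29\right)^{2} = \left(-43\right)^{2} = 1849$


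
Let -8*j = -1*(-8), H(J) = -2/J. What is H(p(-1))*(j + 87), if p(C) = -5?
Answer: 172/5 ≈ 34.400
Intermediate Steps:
j = -1 (j = -(-1)*(-8)/8 = -1/8*8 = -1)
H(p(-1))*(j + 87) = (-2/(-5))*(-1 + 87) = -2*(-1/5)*86 = (2/5)*86 = 172/5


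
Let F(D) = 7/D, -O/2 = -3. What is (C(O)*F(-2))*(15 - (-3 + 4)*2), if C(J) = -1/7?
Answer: 13/2 ≈ 6.5000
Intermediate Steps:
O = 6 (O = -2*(-3) = 6)
C(J) = -1/7 (C(J) = -1*1/7 = -1/7)
(C(O)*F(-2))*(15 - (-3 + 4)*2) = (-1/(-2))*(15 - (-3 + 4)*2) = (-(-1)/2)*(15 - 2) = (-1/7*(-7/2))*(15 - 1*2) = (15 - 2)/2 = (1/2)*13 = 13/2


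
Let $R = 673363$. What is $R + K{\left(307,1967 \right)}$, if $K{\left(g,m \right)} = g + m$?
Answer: $675637$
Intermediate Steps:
$R + K{\left(307,1967 \right)} = 673363 + \left(307 + 1967\right) = 673363 + 2274 = 675637$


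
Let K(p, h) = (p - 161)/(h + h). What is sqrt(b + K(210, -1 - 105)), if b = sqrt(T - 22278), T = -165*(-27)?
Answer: sqrt(-2597 + 11236*I*sqrt(17823))/106 ≈ 8.1631 + 8.1772*I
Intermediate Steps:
T = 4455
K(p, h) = (-161 + p)/(2*h) (K(p, h) = (-161 + p)/((2*h)) = (-161 + p)*(1/(2*h)) = (-161 + p)/(2*h))
b = I*sqrt(17823) (b = sqrt(4455 - 22278) = sqrt(-17823) = I*sqrt(17823) ≈ 133.5*I)
sqrt(b + K(210, -1 - 105)) = sqrt(I*sqrt(17823) + (-161 + 210)/(2*(-1 - 105))) = sqrt(I*sqrt(17823) + (1/2)*49/(-106)) = sqrt(I*sqrt(17823) + (1/2)*(-1/106)*49) = sqrt(I*sqrt(17823) - 49/212) = sqrt(-49/212 + I*sqrt(17823))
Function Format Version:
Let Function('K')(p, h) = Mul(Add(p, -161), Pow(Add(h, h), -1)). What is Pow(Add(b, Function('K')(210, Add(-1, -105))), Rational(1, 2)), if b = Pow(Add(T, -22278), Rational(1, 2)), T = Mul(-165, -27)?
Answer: Mul(Rational(1, 106), Pow(Add(-2597, Mul(11236, I, Pow(17823, Rational(1, 2)))), Rational(1, 2))) ≈ Add(8.1631, Mul(8.1772, I))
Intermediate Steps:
T = 4455
Function('K')(p, h) = Mul(Rational(1, 2), Pow(h, -1), Add(-161, p)) (Function('K')(p, h) = Mul(Add(-161, p), Pow(Mul(2, h), -1)) = Mul(Add(-161, p), Mul(Rational(1, 2), Pow(h, -1))) = Mul(Rational(1, 2), Pow(h, -1), Add(-161, p)))
b = Mul(I, Pow(17823, Rational(1, 2))) (b = Pow(Add(4455, -22278), Rational(1, 2)) = Pow(-17823, Rational(1, 2)) = Mul(I, Pow(17823, Rational(1, 2))) ≈ Mul(133.50, I))
Pow(Add(b, Function('K')(210, Add(-1, -105))), Rational(1, 2)) = Pow(Add(Mul(I, Pow(17823, Rational(1, 2))), Mul(Rational(1, 2), Pow(Add(-1, -105), -1), Add(-161, 210))), Rational(1, 2)) = Pow(Add(Mul(I, Pow(17823, Rational(1, 2))), Mul(Rational(1, 2), Pow(-106, -1), 49)), Rational(1, 2)) = Pow(Add(Mul(I, Pow(17823, Rational(1, 2))), Mul(Rational(1, 2), Rational(-1, 106), 49)), Rational(1, 2)) = Pow(Add(Mul(I, Pow(17823, Rational(1, 2))), Rational(-49, 212)), Rational(1, 2)) = Pow(Add(Rational(-49, 212), Mul(I, Pow(17823, Rational(1, 2)))), Rational(1, 2))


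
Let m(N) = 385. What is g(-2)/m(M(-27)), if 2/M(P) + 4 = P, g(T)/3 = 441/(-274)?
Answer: -189/15070 ≈ -0.012541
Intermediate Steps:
g(T) = -1323/274 (g(T) = 3*(441/(-274)) = 3*(441*(-1/274)) = 3*(-441/274) = -1323/274)
M(P) = 2/(-4 + P)
g(-2)/m(M(-27)) = -1323/274/385 = -1323/274*1/385 = -189/15070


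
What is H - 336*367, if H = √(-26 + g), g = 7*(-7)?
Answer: -123312 + 5*I*√3 ≈ -1.2331e+5 + 8.6602*I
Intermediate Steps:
g = -49
H = 5*I*√3 (H = √(-26 - 49) = √(-75) = 5*I*√3 ≈ 8.6602*I)
H - 336*367 = 5*I*√3 - 336*367 = 5*I*√3 - 123312 = -123312 + 5*I*√3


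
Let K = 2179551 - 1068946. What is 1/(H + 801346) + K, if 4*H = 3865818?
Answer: 3926656148607/3535601 ≈ 1.1106e+6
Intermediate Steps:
H = 1932909/2 (H = (1/4)*3865818 = 1932909/2 ≈ 9.6645e+5)
K = 1110605
1/(H + 801346) + K = 1/(1932909/2 + 801346) + 1110605 = 1/(3535601/2) + 1110605 = 2/3535601 + 1110605 = 3926656148607/3535601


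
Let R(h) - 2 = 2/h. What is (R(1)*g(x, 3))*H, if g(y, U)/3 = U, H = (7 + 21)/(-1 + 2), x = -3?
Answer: 1008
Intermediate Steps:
R(h) = 2 + 2/h
H = 28 (H = 28/1 = 28*1 = 28)
g(y, U) = 3*U
(R(1)*g(x, 3))*H = ((2 + 2/1)*(3*3))*28 = ((2 + 2*1)*9)*28 = ((2 + 2)*9)*28 = (4*9)*28 = 36*28 = 1008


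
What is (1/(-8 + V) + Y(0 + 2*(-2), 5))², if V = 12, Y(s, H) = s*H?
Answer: 6241/16 ≈ 390.06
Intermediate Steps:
Y(s, H) = H*s
(1/(-8 + V) + Y(0 + 2*(-2), 5))² = (1/(-8 + 12) + 5*(0 + 2*(-2)))² = (1/4 + 5*(0 - 4))² = (¼ + 5*(-4))² = (¼ - 20)² = (-79/4)² = 6241/16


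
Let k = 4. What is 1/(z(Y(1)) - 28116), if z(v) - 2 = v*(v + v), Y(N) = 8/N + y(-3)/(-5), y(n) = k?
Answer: -25/700258 ≈ -3.5701e-5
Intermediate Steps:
y(n) = 4
Y(N) = -4/5 + 8/N (Y(N) = 8/N + 4/(-5) = 8/N + 4*(-1/5) = 8/N - 4/5 = -4/5 + 8/N)
z(v) = 2 + 2*v**2 (z(v) = 2 + v*(v + v) = 2 + v*(2*v) = 2 + 2*v**2)
1/(z(Y(1)) - 28116) = 1/((2 + 2*(-4/5 + 8/1)**2) - 28116) = 1/((2 + 2*(-4/5 + 8*1)**2) - 28116) = 1/((2 + 2*(-4/5 + 8)**2) - 28116) = 1/((2 + 2*(36/5)**2) - 28116) = 1/((2 + 2*(1296/25)) - 28116) = 1/((2 + 2592/25) - 28116) = 1/(2642/25 - 28116) = 1/(-700258/25) = -25/700258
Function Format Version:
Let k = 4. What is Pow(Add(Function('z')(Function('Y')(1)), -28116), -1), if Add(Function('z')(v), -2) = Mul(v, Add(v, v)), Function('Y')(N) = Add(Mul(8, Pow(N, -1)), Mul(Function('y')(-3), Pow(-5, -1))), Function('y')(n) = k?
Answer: Rational(-25, 700258) ≈ -3.5701e-5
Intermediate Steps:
Function('y')(n) = 4
Function('Y')(N) = Add(Rational(-4, 5), Mul(8, Pow(N, -1))) (Function('Y')(N) = Add(Mul(8, Pow(N, -1)), Mul(4, Pow(-5, -1))) = Add(Mul(8, Pow(N, -1)), Mul(4, Rational(-1, 5))) = Add(Mul(8, Pow(N, -1)), Rational(-4, 5)) = Add(Rational(-4, 5), Mul(8, Pow(N, -1))))
Function('z')(v) = Add(2, Mul(2, Pow(v, 2))) (Function('z')(v) = Add(2, Mul(v, Add(v, v))) = Add(2, Mul(v, Mul(2, v))) = Add(2, Mul(2, Pow(v, 2))))
Pow(Add(Function('z')(Function('Y')(1)), -28116), -1) = Pow(Add(Add(2, Mul(2, Pow(Add(Rational(-4, 5), Mul(8, Pow(1, -1))), 2))), -28116), -1) = Pow(Add(Add(2, Mul(2, Pow(Add(Rational(-4, 5), Mul(8, 1)), 2))), -28116), -1) = Pow(Add(Add(2, Mul(2, Pow(Add(Rational(-4, 5), 8), 2))), -28116), -1) = Pow(Add(Add(2, Mul(2, Pow(Rational(36, 5), 2))), -28116), -1) = Pow(Add(Add(2, Mul(2, Rational(1296, 25))), -28116), -1) = Pow(Add(Add(2, Rational(2592, 25)), -28116), -1) = Pow(Add(Rational(2642, 25), -28116), -1) = Pow(Rational(-700258, 25), -1) = Rational(-25, 700258)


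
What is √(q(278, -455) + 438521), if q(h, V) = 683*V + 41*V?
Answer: √109101 ≈ 330.30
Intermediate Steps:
q(h, V) = 724*V
√(q(278, -455) + 438521) = √(724*(-455) + 438521) = √(-329420 + 438521) = √109101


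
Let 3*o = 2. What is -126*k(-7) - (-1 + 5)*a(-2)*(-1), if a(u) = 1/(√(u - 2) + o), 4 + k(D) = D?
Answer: 6933/5 - 9*I/5 ≈ 1386.6 - 1.8*I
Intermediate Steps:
o = ⅔ (o = (⅓)*2 = ⅔ ≈ 0.66667)
k(D) = -4 + D
a(u) = 1/(⅔ + √(-2 + u)) (a(u) = 1/(√(u - 2) + ⅔) = 1/(√(-2 + u) + ⅔) = 1/(⅔ + √(-2 + u)))
-126*k(-7) - (-1 + 5)*a(-2)*(-1) = -126*(-4 - 7) - (-1 + 5)*(3/(2 + 3*√(-2 - 2)))*(-1) = -126*(-11) - 4*(3/(2 + 3*√(-4)))*(-1) = 1386 - 4*(3/(2 + 3*(2*I)))*(-1) = 1386 - 4*(3/(2 + 6*I))*(-1) = 1386 - 4*(3*((2 - 6*I)/40))*(-1) = 1386 - 4*(3*(2 - 6*I)/40)*(-1) = 1386 - 3*(2 - 6*I)/10*(-1) = 1386 - (-3)*(2 - 6*I)/10 = 1386 + 3*(2 - 6*I)/10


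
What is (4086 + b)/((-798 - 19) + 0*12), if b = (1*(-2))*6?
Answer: -4074/817 ≈ -4.9865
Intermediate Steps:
b = -12 (b = -2*6 = -12)
(4086 + b)/((-798 - 19) + 0*12) = (4086 - 12)/((-798 - 19) + 0*12) = 4074/(-817 + 0) = 4074/(-817) = 4074*(-1/817) = -4074/817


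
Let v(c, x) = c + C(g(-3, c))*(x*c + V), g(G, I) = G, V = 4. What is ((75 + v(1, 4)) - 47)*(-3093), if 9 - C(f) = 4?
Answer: -213417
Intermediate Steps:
C(f) = 5 (C(f) = 9 - 1*4 = 9 - 4 = 5)
v(c, x) = 20 + c + 5*c*x (v(c, x) = c + 5*(x*c + 4) = c + 5*(c*x + 4) = c + 5*(4 + c*x) = c + (20 + 5*c*x) = 20 + c + 5*c*x)
((75 + v(1, 4)) - 47)*(-3093) = ((75 + (20 + 1 + 5*1*4)) - 47)*(-3093) = ((75 + (20 + 1 + 20)) - 47)*(-3093) = ((75 + 41) - 47)*(-3093) = (116 - 47)*(-3093) = 69*(-3093) = -213417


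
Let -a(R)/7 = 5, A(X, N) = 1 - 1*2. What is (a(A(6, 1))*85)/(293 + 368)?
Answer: -2975/661 ≈ -4.5008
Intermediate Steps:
A(X, N) = -1 (A(X, N) = 1 - 2 = -1)
a(R) = -35 (a(R) = -7*5 = -35)
(a(A(6, 1))*85)/(293 + 368) = (-35*85)/(293 + 368) = -2975/661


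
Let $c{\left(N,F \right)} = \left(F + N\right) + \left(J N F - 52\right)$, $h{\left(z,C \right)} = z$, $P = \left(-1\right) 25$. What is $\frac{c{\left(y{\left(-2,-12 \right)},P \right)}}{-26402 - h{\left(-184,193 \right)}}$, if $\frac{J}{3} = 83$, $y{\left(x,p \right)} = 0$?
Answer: $\frac{77}{26218} \approx 0.0029369$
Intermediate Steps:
$P = -25$
$J = 249$ ($J = 3 \cdot 83 = 249$)
$c{\left(N,F \right)} = -52 + F + N + 249 F N$ ($c{\left(N,F \right)} = \left(F + N\right) + \left(249 N F - 52\right) = \left(F + N\right) + \left(249 F N - 52\right) = \left(F + N\right) + \left(-52 + 249 F N\right) = -52 + F + N + 249 F N$)
$\frac{c{\left(y{\left(-2,-12 \right)},P \right)}}{-26402 - h{\left(-184,193 \right)}} = \frac{-52 - 25 + 0 + 249 \left(-25\right) 0}{-26402 - -184} = \frac{-52 - 25 + 0 + 0}{-26402 + 184} = - \frac{77}{-26218} = \left(-77\right) \left(- \frac{1}{26218}\right) = \frac{77}{26218}$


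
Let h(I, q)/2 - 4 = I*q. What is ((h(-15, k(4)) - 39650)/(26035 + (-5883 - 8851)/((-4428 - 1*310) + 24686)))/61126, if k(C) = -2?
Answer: -7310942/293931981187 ≈ -2.4873e-5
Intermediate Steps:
h(I, q) = 8 + 2*I*q (h(I, q) = 8 + 2*(I*q) = 8 + 2*I*q)
((h(-15, k(4)) - 39650)/(26035 + (-5883 - 8851)/((-4428 - 1*310) + 24686)))/61126 = (((8 + 2*(-15)*(-2)) - 39650)/(26035 + (-5883 - 8851)/((-4428 - 1*310) + 24686)))/61126 = (((8 + 60) - 39650)/(26035 - 14734/((-4428 - 310) + 24686)))*(1/61126) = ((68 - 39650)/(26035 - 14734/(-4738 + 24686)))*(1/61126) = -39582/(26035 - 14734/19948)*(1/61126) = -39582/(26035 - 14734*1/19948)*(1/61126) = -39582/(26035 - 7367/9974)*(1/61126) = -39582/259665723/9974*(1/61126) = -39582*9974/259665723*(1/61126) = -14621884/9617249*1/61126 = -7310942/293931981187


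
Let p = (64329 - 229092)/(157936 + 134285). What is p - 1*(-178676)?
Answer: 5801412737/32469 ≈ 1.7868e+5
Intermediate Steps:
p = -18307/32469 (p = -164763/292221 = -164763*1/292221 = -18307/32469 ≈ -0.56383)
p - 1*(-178676) = -18307/32469 - 1*(-178676) = -18307/32469 + 178676 = 5801412737/32469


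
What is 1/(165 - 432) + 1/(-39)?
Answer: -34/1157 ≈ -0.029386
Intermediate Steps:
1/(165 - 432) + 1/(-39) = 1/(-267) - 1/39 = -1/267 - 1/39 = -34/1157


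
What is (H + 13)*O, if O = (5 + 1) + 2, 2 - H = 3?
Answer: 96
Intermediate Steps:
H = -1 (H = 2 - 1*3 = 2 - 3 = -1)
O = 8 (O = 6 + 2 = 8)
(H + 13)*O = (-1 + 13)*8 = 12*8 = 96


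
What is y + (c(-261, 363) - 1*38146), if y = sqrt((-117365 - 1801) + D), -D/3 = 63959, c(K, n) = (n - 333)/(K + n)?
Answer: -648477/17 + I*sqrt(311043) ≈ -38146.0 + 557.71*I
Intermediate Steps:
c(K, n) = (-333 + n)/(K + n)
D = -191877 (D = -3*63959 = -191877)
y = I*sqrt(311043) (y = sqrt((-117365 - 1801) - 191877) = sqrt(-119166 - 191877) = sqrt(-311043) = I*sqrt(311043) ≈ 557.71*I)
y + (c(-261, 363) - 1*38146) = I*sqrt(311043) + ((-333 + 363)/(-261 + 363) - 1*38146) = I*sqrt(311043) + (30/102 - 38146) = I*sqrt(311043) + ((1/102)*30 - 38146) = I*sqrt(311043) + (5/17 - 38146) = I*sqrt(311043) - 648477/17 = -648477/17 + I*sqrt(311043)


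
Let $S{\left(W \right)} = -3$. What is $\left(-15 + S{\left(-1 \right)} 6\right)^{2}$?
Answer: $1089$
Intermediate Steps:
$\left(-15 + S{\left(-1 \right)} 6\right)^{2} = \left(-15 - 18\right)^{2} = \left(-33\right)^{2} = 1089$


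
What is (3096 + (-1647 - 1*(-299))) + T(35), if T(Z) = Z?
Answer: 1783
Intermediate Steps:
(3096 + (-1647 - 1*(-299))) + T(35) = (3096 + (-1647 - 1*(-299))) + 35 = (3096 + (-1647 + 299)) + 35 = (3096 - 1348) + 35 = 1748 + 35 = 1783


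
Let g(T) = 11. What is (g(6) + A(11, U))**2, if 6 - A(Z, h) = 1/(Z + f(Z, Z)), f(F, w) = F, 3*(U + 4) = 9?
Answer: 139129/484 ≈ 287.46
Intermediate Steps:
U = -1 (U = -4 + (1/3)*9 = -4 + 3 = -1)
A(Z, h) = 6 - 1/(2*Z) (A(Z, h) = 6 - 1/(Z + Z) = 6 - 1/(2*Z))
(g(6) + A(11, U))**2 = (11 + (6 - 1/2/11))**2 = (11 + (6 - 1/2*1/11))**2 = (11 + (6 - 1/22))**2 = (11 + 131/22)**2 = (373/22)**2 = 139129/484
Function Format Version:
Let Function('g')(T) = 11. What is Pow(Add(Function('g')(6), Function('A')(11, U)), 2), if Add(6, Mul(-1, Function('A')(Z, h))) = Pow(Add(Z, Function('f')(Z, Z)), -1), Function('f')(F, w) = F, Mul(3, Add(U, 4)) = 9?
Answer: Rational(139129, 484) ≈ 287.46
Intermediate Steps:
U = -1 (U = Add(-4, Mul(Rational(1, 3), 9)) = Add(-4, 3) = -1)
Function('A')(Z, h) = Add(6, Mul(Rational(-1, 2), Pow(Z, -1))) (Function('A')(Z, h) = Add(6, Mul(-1, Pow(Add(Z, Z), -1))) = Add(6, Mul(-1, Pow(Mul(2, Z), -1))) = Add(6, Mul(-1, Mul(Rational(1, 2), Pow(Z, -1)))) = Add(6, Mul(Rational(-1, 2), Pow(Z, -1))))
Pow(Add(Function('g')(6), Function('A')(11, U)), 2) = Pow(Add(11, Add(6, Mul(Rational(-1, 2), Pow(11, -1)))), 2) = Pow(Add(11, Add(6, Mul(Rational(-1, 2), Rational(1, 11)))), 2) = Pow(Add(11, Add(6, Rational(-1, 22))), 2) = Pow(Add(11, Rational(131, 22)), 2) = Pow(Rational(373, 22), 2) = Rational(139129, 484)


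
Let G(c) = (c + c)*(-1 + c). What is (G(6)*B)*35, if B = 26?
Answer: 54600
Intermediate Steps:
G(c) = 2*c*(-1 + c) (G(c) = (2*c)*(-1 + c) = 2*c*(-1 + c))
(G(6)*B)*35 = ((2*6*(-1 + 6))*26)*35 = ((2*6*5)*26)*35 = (60*26)*35 = 1560*35 = 54600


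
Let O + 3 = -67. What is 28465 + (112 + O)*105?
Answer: 32875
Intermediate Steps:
O = -70 (O = -3 - 67 = -70)
28465 + (112 + O)*105 = 28465 + (112 - 70)*105 = 28465 + 42*105 = 28465 + 4410 = 32875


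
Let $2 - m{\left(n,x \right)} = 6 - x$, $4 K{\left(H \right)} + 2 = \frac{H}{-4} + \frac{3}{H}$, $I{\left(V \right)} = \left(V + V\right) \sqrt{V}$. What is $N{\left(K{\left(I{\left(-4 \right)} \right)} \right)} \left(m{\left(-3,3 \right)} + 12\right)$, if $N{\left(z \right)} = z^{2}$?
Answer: $- \frac{38115}{4096} - \frac{737 i}{64} \approx -9.3054 - 11.516 i$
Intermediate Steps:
$I{\left(V \right)} = 2 V^{\frac{3}{2}}$ ($I{\left(V \right)} = 2 V \sqrt{V} = 2 V^{\frac{3}{2}}$)
$K{\left(H \right)} = - \frac{1}{2} - \frac{H}{16} + \frac{3}{4 H}$ ($K{\left(H \right)} = - \frac{1}{2} + \frac{\frac{H}{-4} + \frac{3}{H}}{4} = - \frac{1}{2} + \frac{H \left(- \frac{1}{4}\right) + \frac{3}{H}}{4} = - \frac{1}{2} + \frac{- \frac{H}{4} + \frac{3}{H}}{4} = - \frac{1}{2} + \frac{\frac{3}{H} - \frac{H}{4}}{4} = - \frac{1}{2} - \left(- \frac{3}{4 H} + \frac{H}{16}\right) = - \frac{1}{2} - \frac{H}{16} + \frac{3}{4 H}$)
$m{\left(n,x \right)} = -4 + x$ ($m{\left(n,x \right)} = 2 - \left(6 - x\right) = 2 + \left(-6 + x\right) = -4 + x$)
$N{\left(K{\left(I{\left(-4 \right)} \right)} \right)} \left(m{\left(-3,3 \right)} + 12\right) = \left(\frac{12 - 2 \left(-4\right)^{\frac{3}{2}} \left(8 + 2 \left(-4\right)^{\frac{3}{2}}\right)}{16 \cdot 2 \left(-4\right)^{\frac{3}{2}}}\right)^{2} \left(\left(-4 + 3\right) + 12\right) = \left(\frac{12 - 2 \left(- 8 i\right) \left(8 + 2 \left(- 8 i\right)\right)}{16 \cdot 2 \left(- 8 i\right)}\right)^{2} \left(-1 + 12\right) = \left(\frac{12 - - 16 i \left(8 - 16 i\right)}{16 \left(- 16 i\right)}\right)^{2} \cdot 11 = \left(\frac{\frac{i}{16} \left(12 + 16 i \left(8 - 16 i\right)\right)}{16}\right)^{2} \cdot 11 = \left(\frac{i \left(12 + 16 i \left(8 - 16 i\right)\right)}{256}\right)^{2} \cdot 11 = - \frac{\left(12 + 16 i \left(8 - 16 i\right)\right)^{2}}{65536} \cdot 11 = - \frac{11 \left(12 + 16 i \left(8 - 16 i\right)\right)^{2}}{65536}$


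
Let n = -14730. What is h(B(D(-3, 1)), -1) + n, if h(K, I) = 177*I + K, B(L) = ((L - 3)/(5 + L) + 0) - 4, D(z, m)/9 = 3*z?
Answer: -283288/19 ≈ -14910.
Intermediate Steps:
D(z, m) = 27*z (D(z, m) = 9*(3*z) = 27*z)
B(L) = -4 + (-3 + L)/(5 + L) (B(L) = ((-3 + L)/(5 + L) + 0) - 4 = (-3 + L)/(5 + L) - 4 = -4 + (-3 + L)/(5 + L))
h(K, I) = K + 177*I
h(B(D(-3, 1)), -1) + n = ((-23 - 81*(-3))/(5 + 27*(-3)) + 177*(-1)) - 14730 = ((-23 - 3*(-81))/(5 - 81) - 177) - 14730 = ((-23 + 243)/(-76) - 177) - 14730 = (-1/76*220 - 177) - 14730 = (-55/19 - 177) - 14730 = -3418/19 - 14730 = -283288/19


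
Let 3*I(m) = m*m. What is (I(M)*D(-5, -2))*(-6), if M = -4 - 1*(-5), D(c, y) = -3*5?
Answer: 30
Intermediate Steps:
D(c, y) = -15
M = 1 (M = -4 + 5 = 1)
I(m) = m²/3 (I(m) = (m*m)/3 = m²/3)
(I(M)*D(-5, -2))*(-6) = (((⅓)*1²)*(-15))*(-6) = (((⅓)*1)*(-15))*(-6) = ((⅓)*(-15))*(-6) = -5*(-6) = 30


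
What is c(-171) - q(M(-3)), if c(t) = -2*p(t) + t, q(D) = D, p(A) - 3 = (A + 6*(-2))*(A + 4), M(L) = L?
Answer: -61296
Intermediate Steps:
p(A) = 3 + (-12 + A)*(4 + A) (p(A) = 3 + (A + 6*(-2))*(A + 4) = 3 + (A - 12)*(4 + A) = 3 + (-12 + A)*(4 + A))
c(t) = 90 - 2*t² + 17*t (c(t) = -2*(-45 + t² - 8*t) + t = (90 - 2*t² + 16*t) + t = 90 - 2*t² + 17*t)
c(-171) - q(M(-3)) = (90 - 2*(-171)² + 17*(-171)) - 1*(-3) = (90 - 2*29241 - 2907) + 3 = (90 - 58482 - 2907) + 3 = -61299 + 3 = -61296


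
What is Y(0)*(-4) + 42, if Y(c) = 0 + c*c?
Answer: 42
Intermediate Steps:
Y(c) = c² (Y(c) = 0 + c² = c²)
Y(0)*(-4) + 42 = 0²*(-4) + 42 = 0*(-4) + 42 = 0 + 42 = 42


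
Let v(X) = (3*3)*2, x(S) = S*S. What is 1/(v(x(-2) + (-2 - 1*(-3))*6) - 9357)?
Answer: -1/9339 ≈ -0.00010708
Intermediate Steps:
x(S) = S²
v(X) = 18 (v(X) = 9*2 = 18)
1/(v(x(-2) + (-2 - 1*(-3))*6) - 9357) = 1/(18 - 9357) = 1/(-9339) = -1/9339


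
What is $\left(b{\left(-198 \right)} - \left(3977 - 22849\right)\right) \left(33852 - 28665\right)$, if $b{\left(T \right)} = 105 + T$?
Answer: $97406673$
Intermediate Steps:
$\left(b{\left(-198 \right)} - \left(3977 - 22849\right)\right) \left(33852 - 28665\right) = \left(\left(105 - 198\right) - \left(3977 - 22849\right)\right) \left(33852 - 28665\right) = \left(-93 - -18872\right) 5187 = \left(-93 + \left(-3977 + 22849\right)\right) 5187 = \left(-93 + 18872\right) 5187 = 18779 \cdot 5187 = 97406673$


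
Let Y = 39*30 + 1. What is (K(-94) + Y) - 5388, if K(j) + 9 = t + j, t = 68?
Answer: -4252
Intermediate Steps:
K(j) = 59 + j (K(j) = -9 + (68 + j) = 59 + j)
Y = 1171 (Y = 1170 + 1 = 1171)
(K(-94) + Y) - 5388 = ((59 - 94) + 1171) - 5388 = (-35 + 1171) - 5388 = 1136 - 5388 = -4252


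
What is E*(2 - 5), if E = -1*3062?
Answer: 9186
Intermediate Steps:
E = -3062
E*(2 - 5) = -3062*(2 - 5) = -3062*(-3) = 9186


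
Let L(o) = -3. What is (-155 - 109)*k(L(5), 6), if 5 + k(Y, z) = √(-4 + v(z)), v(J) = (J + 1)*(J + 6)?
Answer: 1320 - 1056*√5 ≈ -1041.3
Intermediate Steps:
v(J) = (1 + J)*(6 + J)
k(Y, z) = -5 + √(2 + z² + 7*z) (k(Y, z) = -5 + √(-4 + (6 + z² + 7*z)) = -5 + √(2 + z² + 7*z))
(-155 - 109)*k(L(5), 6) = (-155 - 109)*(-5 + √(2 + 6² + 7*6)) = -264*(-5 + √(2 + 36 + 42)) = -264*(-5 + √80) = -264*(-5 + 4*√5) = 1320 - 1056*√5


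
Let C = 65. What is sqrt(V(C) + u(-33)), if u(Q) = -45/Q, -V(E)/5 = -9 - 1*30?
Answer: 12*sqrt(165)/11 ≈ 14.013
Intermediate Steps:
V(E) = 195 (V(E) = -5*(-9 - 1*30) = -5*(-9 - 30) = -5*(-39) = 195)
sqrt(V(C) + u(-33)) = sqrt(195 - 45/(-33)) = sqrt(195 - 45*(-1/33)) = sqrt(195 + 15/11) = sqrt(2160/11) = 12*sqrt(165)/11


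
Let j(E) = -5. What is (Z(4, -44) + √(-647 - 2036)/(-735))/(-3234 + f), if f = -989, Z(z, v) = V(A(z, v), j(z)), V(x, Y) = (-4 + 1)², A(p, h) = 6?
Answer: -9/4223 + I*√2683/3103905 ≈ -0.0021312 + 1.6688e-5*I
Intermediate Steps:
V(x, Y) = 9 (V(x, Y) = (-3)² = 9)
Z(z, v) = 9
(Z(4, -44) + √(-647 - 2036)/(-735))/(-3234 + f) = (9 + √(-647 - 2036)/(-735))/(-3234 - 989) = (9 + √(-2683)*(-1/735))/(-4223) = (9 + (I*√2683)*(-1/735))*(-1/4223) = (9 - I*√2683/735)*(-1/4223) = -9/4223 + I*√2683/3103905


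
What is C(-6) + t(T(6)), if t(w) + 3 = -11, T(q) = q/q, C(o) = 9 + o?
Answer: -11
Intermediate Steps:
T(q) = 1
t(w) = -14 (t(w) = -3 - 11 = -14)
C(-6) + t(T(6)) = (9 - 6) - 14 = 3 - 14 = -11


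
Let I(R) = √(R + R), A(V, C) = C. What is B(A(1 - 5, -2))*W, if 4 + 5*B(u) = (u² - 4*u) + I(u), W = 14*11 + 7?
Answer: 1288/5 + 322*I/5 ≈ 257.6 + 64.4*I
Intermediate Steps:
W = 161 (W = 154 + 7 = 161)
I(R) = √2*√R (I(R) = √(2*R) = √2*√R)
B(u) = -⅘ - 4*u/5 + u²/5 + √2*√u/5 (B(u) = -⅘ + ((u² - 4*u) + √2*√u)/5 = -⅘ + (u² - 4*u + √2*√u)/5 = -⅘ + (-4*u/5 + u²/5 + √2*√u/5) = -⅘ - 4*u/5 + u²/5 + √2*√u/5)
B(A(1 - 5, -2))*W = (-⅘ - ⅘*(-2) + (⅕)*(-2)² + √2*√(-2)/5)*161 = (-⅘ + 8/5 + (⅕)*4 + √2*(I*√2)/5)*161 = (-⅘ + 8/5 + ⅘ + 2*I/5)*161 = (8/5 + 2*I/5)*161 = 1288/5 + 322*I/5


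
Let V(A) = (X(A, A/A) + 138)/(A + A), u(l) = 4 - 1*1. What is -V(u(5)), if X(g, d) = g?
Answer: -47/2 ≈ -23.500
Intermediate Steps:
u(l) = 3 (u(l) = 4 - 1 = 3)
V(A) = (138 + A)/(2*A) (V(A) = (A + 138)/(A + A) = (138 + A)/((2*A)) = (138 + A)*(1/(2*A)) = (138 + A)/(2*A))
-V(u(5)) = -(138 + 3)/(2*3) = -141/(2*3) = -1*47/2 = -47/2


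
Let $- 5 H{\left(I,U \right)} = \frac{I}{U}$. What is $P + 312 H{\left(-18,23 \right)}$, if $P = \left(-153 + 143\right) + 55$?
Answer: $\frac{10791}{115} \approx 93.835$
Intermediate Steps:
$H{\left(I,U \right)} = - \frac{I}{5 U}$ ($H{\left(I,U \right)} = - \frac{I \frac{1}{U}}{5} = - \frac{I}{5 U}$)
$P = 45$ ($P = -10 + 55 = 45$)
$P + 312 H{\left(-18,23 \right)} = 45 + 312 \left(\left(- \frac{1}{5}\right) \left(-18\right) \frac{1}{23}\right) = 45 + 312 \cdot \frac{18}{115} = 45 + \frac{5616}{115} = \frac{10791}{115}$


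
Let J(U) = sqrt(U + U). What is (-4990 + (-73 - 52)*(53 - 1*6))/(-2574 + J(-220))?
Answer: 1271205/301178 + 10865*I*sqrt(110)/3312958 ≈ 4.2208 + 0.034396*I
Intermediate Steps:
J(U) = sqrt(2)*sqrt(U) (J(U) = sqrt(2*U) = sqrt(2)*sqrt(U))
(-4990 + (-73 - 52)*(53 - 1*6))/(-2574 + J(-220)) = (-4990 + (-73 - 52)*(53 - 1*6))/(-2574 + sqrt(2)*sqrt(-220)) = (-4990 - 125*(53 - 6))/(-2574 + sqrt(2)*(2*I*sqrt(55))) = (-4990 - 125*47)/(-2574 + 2*I*sqrt(110)) = (-4990 - 5875)/(-2574 + 2*I*sqrt(110)) = -10865/(-2574 + 2*I*sqrt(110))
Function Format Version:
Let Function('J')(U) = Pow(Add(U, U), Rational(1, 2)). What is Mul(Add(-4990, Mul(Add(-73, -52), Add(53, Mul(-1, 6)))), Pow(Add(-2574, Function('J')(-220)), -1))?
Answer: Add(Rational(1271205, 301178), Mul(Rational(10865, 3312958), I, Pow(110, Rational(1, 2)))) ≈ Add(4.2208, Mul(0.034396, I))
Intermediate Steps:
Function('J')(U) = Mul(Pow(2, Rational(1, 2)), Pow(U, Rational(1, 2))) (Function('J')(U) = Pow(Mul(2, U), Rational(1, 2)) = Mul(Pow(2, Rational(1, 2)), Pow(U, Rational(1, 2))))
Mul(Add(-4990, Mul(Add(-73, -52), Add(53, Mul(-1, 6)))), Pow(Add(-2574, Function('J')(-220)), -1)) = Mul(Add(-4990, Mul(Add(-73, -52), Add(53, Mul(-1, 6)))), Pow(Add(-2574, Mul(Pow(2, Rational(1, 2)), Pow(-220, Rational(1, 2)))), -1)) = Mul(Add(-4990, Mul(-125, Add(53, -6))), Pow(Add(-2574, Mul(Pow(2, Rational(1, 2)), Mul(2, I, Pow(55, Rational(1, 2))))), -1)) = Mul(Add(-4990, Mul(-125, 47)), Pow(Add(-2574, Mul(2, I, Pow(110, Rational(1, 2)))), -1)) = Mul(Add(-4990, -5875), Pow(Add(-2574, Mul(2, I, Pow(110, Rational(1, 2)))), -1)) = Mul(-10865, Pow(Add(-2574, Mul(2, I, Pow(110, Rational(1, 2)))), -1))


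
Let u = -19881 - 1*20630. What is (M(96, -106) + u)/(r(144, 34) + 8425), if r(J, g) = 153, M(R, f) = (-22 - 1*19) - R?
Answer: -20324/4289 ≈ -4.7386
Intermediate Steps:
M(R, f) = -41 - R (M(R, f) = (-22 - 19) - R = -41 - R)
u = -40511 (u = -19881 - 20630 = -40511)
(M(96, -106) + u)/(r(144, 34) + 8425) = ((-41 - 1*96) - 40511)/(153 + 8425) = ((-41 - 96) - 40511)/8578 = (-137 - 40511)*(1/8578) = -40648*1/8578 = -20324/4289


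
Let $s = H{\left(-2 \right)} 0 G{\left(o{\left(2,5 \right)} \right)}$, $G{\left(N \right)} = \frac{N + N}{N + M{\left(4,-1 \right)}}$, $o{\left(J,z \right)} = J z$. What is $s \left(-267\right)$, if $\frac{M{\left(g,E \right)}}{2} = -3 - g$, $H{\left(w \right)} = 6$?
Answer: $0$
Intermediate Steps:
$M{\left(g,E \right)} = -6 - 2 g$ ($M{\left(g,E \right)} = 2 \left(-3 - g\right) = -6 - 2 g$)
$G{\left(N \right)} = \frac{2 N}{-14 + N}$ ($G{\left(N \right)} = \frac{N + N}{N - 14} = \frac{2 N}{N - 14} = \frac{2 N}{-14 + N}$)
$s = 0$ ($s = 6 \cdot 0 \frac{2 \cdot 2 \cdot 5}{-14 + 2 \cdot 5} = 6 \cdot 0 \cdot 2 \cdot 10 \frac{1}{-14 + 10} = 6 \cdot 0 \cdot 2 \cdot 10 \frac{1}{-4} = 6 \cdot 0 \cdot 2 \cdot 10 \left(- \frac{1}{4}\right) = 6 \cdot 0 \left(-5\right) = 6 \cdot 0 = 0$)
$s \left(-267\right) = 0 \left(-267\right) = 0$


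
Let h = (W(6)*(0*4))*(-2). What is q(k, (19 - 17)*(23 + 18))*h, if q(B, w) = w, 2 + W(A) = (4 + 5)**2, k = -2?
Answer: 0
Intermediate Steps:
W(A) = 79 (W(A) = -2 + (4 + 5)**2 = -2 + 9**2 = -2 + 81 = 79)
h = 0 (h = (79*(0*4))*(-2) = (79*0)*(-2) = 0*(-2) = 0)
q(k, (19 - 17)*(23 + 18))*h = ((19 - 17)*(23 + 18))*0 = (2*41)*0 = 82*0 = 0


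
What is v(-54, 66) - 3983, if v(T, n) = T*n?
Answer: -7547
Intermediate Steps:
v(-54, 66) - 3983 = -54*66 - 3983 = -3564 - 3983 = -7547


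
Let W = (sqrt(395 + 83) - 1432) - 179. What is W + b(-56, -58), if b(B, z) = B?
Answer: -1667 + sqrt(478) ≈ -1645.1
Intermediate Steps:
W = -1611 + sqrt(478) (W = (sqrt(478) - 1432) - 179 = (-1432 + sqrt(478)) - 179 = -1611 + sqrt(478) ≈ -1589.1)
W + b(-56, -58) = (-1611 + sqrt(478)) - 56 = -1667 + sqrt(478)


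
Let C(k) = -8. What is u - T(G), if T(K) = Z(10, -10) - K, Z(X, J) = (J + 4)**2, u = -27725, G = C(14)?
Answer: -27769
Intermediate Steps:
G = -8
Z(X, J) = (4 + J)**2
T(K) = 36 - K (T(K) = (4 - 10)**2 - K = (-6)**2 - K = 36 - K)
u - T(G) = -27725 - (36 - 1*(-8)) = -27725 - (36 + 8) = -27725 - 1*44 = -27725 - 44 = -27769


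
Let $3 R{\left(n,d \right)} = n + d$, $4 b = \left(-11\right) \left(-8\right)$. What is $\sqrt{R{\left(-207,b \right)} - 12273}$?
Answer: $\frac{58 i \sqrt{33}}{3} \approx 111.06 i$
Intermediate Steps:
$b = 22$ ($b = \frac{\left(-11\right) \left(-8\right)}{4} = \frac{1}{4} \cdot 88 = 22$)
$R{\left(n,d \right)} = \frac{d}{3} + \frac{n}{3}$ ($R{\left(n,d \right)} = \frac{n + d}{3} = \frac{d + n}{3} = \frac{d}{3} + \frac{n}{3}$)
$\sqrt{R{\left(-207,b \right)} - 12273} = \sqrt{\left(\frac{1}{3} \cdot 22 + \frac{1}{3} \left(-207\right)\right) - 12273} = \sqrt{\left(\frac{22}{3} - 69\right) - 12273} = \sqrt{- \frac{185}{3} - 12273} = \sqrt{- \frac{37004}{3}} = \frac{58 i \sqrt{33}}{3}$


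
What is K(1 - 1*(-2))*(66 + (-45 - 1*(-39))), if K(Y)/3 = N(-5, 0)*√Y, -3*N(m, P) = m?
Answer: 300*√3 ≈ 519.62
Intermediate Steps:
N(m, P) = -m/3
K(Y) = 5*√Y (K(Y) = 3*((-⅓*(-5))*√Y) = 3*(5*√Y/3) = 5*√Y)
K(1 - 1*(-2))*(66 + (-45 - 1*(-39))) = (5*√(1 - 1*(-2)))*(66 + (-45 - 1*(-39))) = (5*√(1 + 2))*(66 + (-45 + 39)) = (5*√3)*(66 - 6) = (5*√3)*60 = 300*√3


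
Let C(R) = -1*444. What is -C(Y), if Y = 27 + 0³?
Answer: 444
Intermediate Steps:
Y = 27 (Y = 27 + 0 = 27)
C(R) = -444
-C(Y) = -1*(-444) = 444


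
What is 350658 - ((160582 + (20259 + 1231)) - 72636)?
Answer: 241222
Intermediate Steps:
350658 - ((160582 + (20259 + 1231)) - 72636) = 350658 - ((160582 + 21490) - 72636) = 350658 - (182072 - 72636) = 350658 - 1*109436 = 350658 - 109436 = 241222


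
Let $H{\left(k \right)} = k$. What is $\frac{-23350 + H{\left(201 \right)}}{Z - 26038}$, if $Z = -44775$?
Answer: $\frac{23149}{70813} \approx 0.3269$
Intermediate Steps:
$\frac{-23350 + H{\left(201 \right)}}{Z - 26038} = \frac{-23350 + 201}{-44775 - 26038} = - \frac{23149}{-70813} = \left(-23149\right) \left(- \frac{1}{70813}\right) = \frac{23149}{70813}$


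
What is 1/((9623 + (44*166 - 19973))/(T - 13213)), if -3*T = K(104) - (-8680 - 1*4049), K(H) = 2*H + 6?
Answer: 26291/4569 ≈ 5.7542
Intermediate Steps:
K(H) = 6 + 2*H
T = -12943/3 (T = -((6 + 2*104) - (-8680 - 1*4049))/3 = -((6 + 208) - (-8680 - 4049))/3 = -(214 - 1*(-12729))/3 = -(214 + 12729)/3 = -⅓*12943 = -12943/3 ≈ -4314.3)
1/((9623 + (44*166 - 19973))/(T - 13213)) = 1/((9623 + (44*166 - 19973))/(-12943/3 - 13213)) = 1/((9623 + (7304 - 19973))/(-52582/3)) = 1/((9623 - 12669)*(-3/52582)) = 1/(-3046*(-3/52582)) = 1/(4569/26291) = 26291/4569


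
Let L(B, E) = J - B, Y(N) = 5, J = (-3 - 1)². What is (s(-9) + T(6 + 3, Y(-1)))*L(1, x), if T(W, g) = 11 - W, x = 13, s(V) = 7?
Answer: 135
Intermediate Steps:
J = 16 (J = (-4)² = 16)
L(B, E) = 16 - B
(s(-9) + T(6 + 3, Y(-1)))*L(1, x) = (7 + (11 - (6 + 3)))*(16 - 1*1) = (7 + (11 - 1*9))*(16 - 1) = (7 + (11 - 9))*15 = (7 + 2)*15 = 9*15 = 135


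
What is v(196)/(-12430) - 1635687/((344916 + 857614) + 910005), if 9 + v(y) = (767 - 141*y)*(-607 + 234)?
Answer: -18754360853/23237885 ≈ -807.06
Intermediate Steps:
v(y) = -286100 + 52593*y (v(y) = -9 + (767 - 141*y)*(-607 + 234) = -9 + (767 - 141*y)*(-373) = -9 + (-286091 + 52593*y) = -286100 + 52593*y)
v(196)/(-12430) - 1635687/((344916 + 857614) + 910005) = (-286100 + 52593*196)/(-12430) - 1635687/((344916 + 857614) + 910005) = (-286100 + 10308228)*(-1/12430) - 1635687/(1202530 + 910005) = 10022128*(-1/12430) - 1635687/2112535 = -5011064/6215 - 1635687*1/2112535 = -5011064/6215 - 1635687/2112535 = -18754360853/23237885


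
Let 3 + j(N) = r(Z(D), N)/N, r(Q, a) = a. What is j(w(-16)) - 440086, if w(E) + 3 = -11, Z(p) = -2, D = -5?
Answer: -440088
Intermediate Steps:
w(E) = -14 (w(E) = -3 - 11 = -14)
j(N) = -2 (j(N) = -3 + N/N = -3 + 1 = -2)
j(w(-16)) - 440086 = -2 - 440086 = -440088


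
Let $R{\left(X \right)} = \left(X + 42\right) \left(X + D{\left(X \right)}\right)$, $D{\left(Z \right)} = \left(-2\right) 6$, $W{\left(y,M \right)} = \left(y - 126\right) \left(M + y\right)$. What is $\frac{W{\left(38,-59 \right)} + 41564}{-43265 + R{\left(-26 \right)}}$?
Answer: $- \frac{43412}{43873} \approx -0.98949$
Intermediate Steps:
$W{\left(y,M \right)} = \left(-126 + y\right) \left(M + y\right)$
$D{\left(Z \right)} = -12$
$R{\left(X \right)} = \left(-12 + X\right) \left(42 + X\right)$ ($R{\left(X \right)} = \left(X + 42\right) \left(X - 12\right) = \left(42 + X\right) \left(-12 + X\right) = \left(-12 + X\right) \left(42 + X\right)$)
$\frac{W{\left(38,-59 \right)} + 41564}{-43265 + R{\left(-26 \right)}} = \frac{\left(38^{2} - -7434 - 4788 - 2242\right) + 41564}{-43265 + \left(-504 + \left(-26\right)^{2} + 30 \left(-26\right)\right)} = \frac{\left(1444 + 7434 - 4788 - 2242\right) + 41564}{-43265 - 608} = \frac{1848 + 41564}{-43265 - 608} = \frac{43412}{-43873} = 43412 \left(- \frac{1}{43873}\right) = - \frac{43412}{43873}$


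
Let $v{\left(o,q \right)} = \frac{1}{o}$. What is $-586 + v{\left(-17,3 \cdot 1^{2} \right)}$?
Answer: $- \frac{9963}{17} \approx -586.06$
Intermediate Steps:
$-586 + v{\left(-17,3 \cdot 1^{2} \right)} = -586 + \frac{1}{-17} = -586 - \frac{1}{17} = - \frac{9963}{17}$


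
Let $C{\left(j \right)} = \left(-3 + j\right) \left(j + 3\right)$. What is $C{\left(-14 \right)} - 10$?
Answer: $177$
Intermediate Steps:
$C{\left(j \right)} = \left(-3 + j\right) \left(3 + j\right)$
$C{\left(-14 \right)} - 10 = \left(-9 + \left(-14\right)^{2}\right) - 10 = \left(-9 + 196\right) - 10 = 187 - 10 = 177$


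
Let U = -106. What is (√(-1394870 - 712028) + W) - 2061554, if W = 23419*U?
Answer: -4543968 + I*√2106898 ≈ -4.544e+6 + 1451.5*I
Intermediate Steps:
W = -2482414 (W = 23419*(-106) = -2482414)
(√(-1394870 - 712028) + W) - 2061554 = (√(-1394870 - 712028) - 2482414) - 2061554 = (√(-2106898) - 2482414) - 2061554 = (I*√2106898 - 2482414) - 2061554 = (-2482414 + I*√2106898) - 2061554 = -4543968 + I*√2106898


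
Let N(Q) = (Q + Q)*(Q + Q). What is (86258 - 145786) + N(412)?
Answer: 619448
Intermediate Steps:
N(Q) = 4*Q**2 (N(Q) = (2*Q)*(2*Q) = 4*Q**2)
(86258 - 145786) + N(412) = (86258 - 145786) + 4*412**2 = -59528 + 4*169744 = -59528 + 678976 = 619448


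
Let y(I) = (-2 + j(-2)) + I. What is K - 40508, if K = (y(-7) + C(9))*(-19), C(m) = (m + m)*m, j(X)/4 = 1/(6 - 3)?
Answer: -130321/3 ≈ -43440.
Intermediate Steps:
j(X) = 4/3 (j(X) = 4/(6 - 3) = 4/3)
C(m) = 2*m² (C(m) = (2*m)*m = 2*m²)
y(I) = -⅔ + I (y(I) = (-2 + 4/3) + I = -⅔ + I)
K = -8797/3 (K = ((-⅔ - 7) + 2*9²)*(-19) = (-23/3 + 2*81)*(-19) = (-23/3 + 162)*(-19) = (463/3)*(-19) = -8797/3 ≈ -2932.3)
K - 40508 = -8797/3 - 40508 = -130321/3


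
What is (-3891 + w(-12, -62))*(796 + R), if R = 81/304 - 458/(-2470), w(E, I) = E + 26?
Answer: -61015795653/19760 ≈ -3.0878e+6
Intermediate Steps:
w(E, I) = 26 + E
R = 8929/19760 (R = 81*(1/304) - 458*(-1/2470) = 81/304 + 229/1235 = 8929/19760 ≈ 0.45187)
(-3891 + w(-12, -62))*(796 + R) = (-3891 + (26 - 12))*(796 + 8929/19760) = (-3891 + 14)*(15737889/19760) = -3877*15737889/19760 = -61015795653/19760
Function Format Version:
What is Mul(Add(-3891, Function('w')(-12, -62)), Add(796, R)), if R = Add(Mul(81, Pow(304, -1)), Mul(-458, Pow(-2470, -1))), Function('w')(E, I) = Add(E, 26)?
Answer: Rational(-61015795653, 19760) ≈ -3.0878e+6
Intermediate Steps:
Function('w')(E, I) = Add(26, E)
R = Rational(8929, 19760) (R = Add(Mul(81, Rational(1, 304)), Mul(-458, Rational(-1, 2470))) = Add(Rational(81, 304), Rational(229, 1235)) = Rational(8929, 19760) ≈ 0.45187)
Mul(Add(-3891, Function('w')(-12, -62)), Add(796, R)) = Mul(Add(-3891, Add(26, -12)), Add(796, Rational(8929, 19760))) = Mul(Add(-3891, 14), Rational(15737889, 19760)) = Mul(-3877, Rational(15737889, 19760)) = Rational(-61015795653, 19760)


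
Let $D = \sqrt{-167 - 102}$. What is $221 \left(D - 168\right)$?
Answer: $-37128 + 221 i \sqrt{269} \approx -37128.0 + 3624.7 i$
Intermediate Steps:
$D = i \sqrt{269}$ ($D = \sqrt{-269} = i \sqrt{269} \approx 16.401 i$)
$221 \left(D - 168\right) = 221 \left(i \sqrt{269} - 168\right) = 221 \left(-168 + i \sqrt{269}\right) = -37128 + 221 i \sqrt{269}$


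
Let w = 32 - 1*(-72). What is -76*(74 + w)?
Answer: -13528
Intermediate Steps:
w = 104 (w = 32 + 72 = 104)
-76*(74 + w) = -76*(74 + 104) = -76*178 = -13528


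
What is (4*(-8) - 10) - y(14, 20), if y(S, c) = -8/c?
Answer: -208/5 ≈ -41.600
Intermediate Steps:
(4*(-8) - 10) - y(14, 20) = (4*(-8) - 10) - (-8)/20 = (-32 - 10) - (-8)/20 = -42 - 1*(-2/5) = -42 + 2/5 = -208/5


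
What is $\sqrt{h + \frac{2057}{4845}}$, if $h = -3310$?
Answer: $\frac{i \sqrt{268820265}}{285} \approx 57.529 i$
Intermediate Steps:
$\sqrt{h + \frac{2057}{4845}} = \sqrt{-3310 + \frac{2057}{4845}} = \sqrt{-3310 + 2057 \cdot \frac{1}{4845}} = \sqrt{-3310 + \frac{121}{285}} = \sqrt{- \frac{943229}{285}} = \frac{i \sqrt{268820265}}{285}$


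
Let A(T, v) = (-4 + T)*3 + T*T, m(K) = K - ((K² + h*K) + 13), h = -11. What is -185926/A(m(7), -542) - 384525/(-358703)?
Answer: -33242669764/96491107 ≈ -344.52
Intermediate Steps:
m(K) = -13 - K² + 12*K (m(K) = K - ((K² - 11*K) + 13) = K - (13 + K² - 11*K) = K + (-13 - K² + 11*K) = -13 - K² + 12*K)
A(T, v) = -12 + T² + 3*T (A(T, v) = (-12 + 3*T) + T² = -12 + T² + 3*T)
-185926/A(m(7), -542) - 384525/(-358703) = -185926/(-12 + (-13 - 1*7² + 12*7)² + 3*(-13 - 1*7² + 12*7)) - 384525/(-358703) = -185926/(-12 + (-13 - 1*49 + 84)² + 3*(-13 - 1*49 + 84)) - 384525*(-1/358703) = -185926/(-12 + (-13 - 49 + 84)² + 3*(-13 - 49 + 84)) + 384525/358703 = -185926/(-12 + 22² + 3*22) + 384525/358703 = -185926/(-12 + 484 + 66) + 384525/358703 = -185926/538 + 384525/358703 = -185926*1/538 + 384525/358703 = -92963/269 + 384525/358703 = -33242669764/96491107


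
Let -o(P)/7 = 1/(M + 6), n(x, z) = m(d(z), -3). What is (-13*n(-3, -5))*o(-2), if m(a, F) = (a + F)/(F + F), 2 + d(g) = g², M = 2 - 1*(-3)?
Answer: -910/33 ≈ -27.576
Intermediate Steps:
M = 5 (M = 2 + 3 = 5)
d(g) = -2 + g²
m(a, F) = (F + a)/(2*F) (m(a, F) = (F + a)/((2*F)) = (F + a)*(1/(2*F)) = (F + a)/(2*F))
n(x, z) = ⅚ - z²/6 (n(x, z) = (½)*(-3 + (-2 + z²))/(-3) = (½)*(-⅓)*(-5 + z²) = ⅚ - z²/6)
o(P) = -7/11 (o(P) = -7/(5 + 6) = -7/11)
(-13*n(-3, -5))*o(-2) = -13*(⅚ - ⅙*(-5)²)*(-7/11) = -13*(⅚ - ⅙*25)*(-7/11) = -13*(⅚ - 25/6)*(-7/11) = -13*(-10/3)*(-7/11) = (130/3)*(-7/11) = -910/33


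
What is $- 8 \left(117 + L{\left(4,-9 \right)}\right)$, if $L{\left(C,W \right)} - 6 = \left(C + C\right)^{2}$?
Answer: $-1496$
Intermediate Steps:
$L{\left(C,W \right)} = 6 + 4 C^{2}$ ($L{\left(C,W \right)} = 6 + \left(C + C\right)^{2} = 6 + \left(2 C\right)^{2} = 6 + 4 C^{2}$)
$- 8 \left(117 + L{\left(4,-9 \right)}\right) = - 8 \left(117 + \left(6 + 4 \cdot 4^{2}\right)\right) = - 8 \left(117 + \left(6 + 4 \cdot 16\right)\right) = - 8 \left(117 + \left(6 + 64\right)\right) = - 8 \left(117 + 70\right) = \left(-8\right) 187 = -1496$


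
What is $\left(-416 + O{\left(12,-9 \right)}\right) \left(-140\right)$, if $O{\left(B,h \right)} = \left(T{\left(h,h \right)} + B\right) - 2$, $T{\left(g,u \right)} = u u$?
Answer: $45500$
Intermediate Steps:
$T{\left(g,u \right)} = u^{2}$
$O{\left(B,h \right)} = -2 + B + h^{2}$ ($O{\left(B,h \right)} = \left(h^{2} + B\right) - 2 = \left(B + h^{2}\right) - 2 = -2 + B + h^{2}$)
$\left(-416 + O{\left(12,-9 \right)}\right) \left(-140\right) = \left(-416 + \left(-2 + 12 + \left(-9\right)^{2}\right)\right) \left(-140\right) = \left(-416 + \left(-2 + 12 + 81\right)\right) \left(-140\right) = \left(-416 + 91\right) \left(-140\right) = \left(-325\right) \left(-140\right) = 45500$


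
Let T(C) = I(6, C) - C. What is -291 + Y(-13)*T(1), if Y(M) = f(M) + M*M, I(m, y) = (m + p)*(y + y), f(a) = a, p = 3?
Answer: 2361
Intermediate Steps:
I(m, y) = 2*y*(3 + m) (I(m, y) = (m + 3)*(y + y) = (3 + m)*(2*y) = 2*y*(3 + m))
T(C) = 17*C (T(C) = 2*C*(3 + 6) - C = 2*C*9 - C = 18*C - C = 17*C)
Y(M) = M + M² (Y(M) = M + M*M = M + M²)
-291 + Y(-13)*T(1) = -291 + (-13*(1 - 13))*(17*1) = -291 - 13*(-12)*17 = -291 + 156*17 = -291 + 2652 = 2361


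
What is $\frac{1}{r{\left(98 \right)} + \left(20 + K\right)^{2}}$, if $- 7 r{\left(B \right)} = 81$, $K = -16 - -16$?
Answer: $\frac{7}{2719} \approx 0.0025745$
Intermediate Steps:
$K = 0$ ($K = -16 + 16 = 0$)
$r{\left(B \right)} = - \frac{81}{7}$ ($r{\left(B \right)} = \left(- \frac{1}{7}\right) 81 = - \frac{81}{7}$)
$\frac{1}{r{\left(98 \right)} + \left(20 + K\right)^{2}} = \frac{1}{- \frac{81}{7} + \left(20 + 0\right)^{2}} = \frac{1}{- \frac{81}{7} + 20^{2}} = \frac{1}{- \frac{81}{7} + 400} = \frac{1}{\frac{2719}{7}} = \frac{7}{2719}$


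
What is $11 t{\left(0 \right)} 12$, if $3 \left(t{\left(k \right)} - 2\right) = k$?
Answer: $264$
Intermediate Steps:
$t{\left(k \right)} = 2 + \frac{k}{3}$
$11 t{\left(0 \right)} 12 = 11 \left(2 + \frac{1}{3} \cdot 0\right) 12 = 11 \left(2 + 0\right) 12 = 11 \cdot 2 \cdot 12 = 22 \cdot 12 = 264$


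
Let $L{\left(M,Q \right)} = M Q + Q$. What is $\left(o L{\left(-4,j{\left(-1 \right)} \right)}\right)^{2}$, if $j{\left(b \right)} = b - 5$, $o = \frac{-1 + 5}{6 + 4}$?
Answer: $\frac{1296}{25} \approx 51.84$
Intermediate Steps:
$o = \frac{2}{5}$ ($o = \frac{4}{10} = 4 \cdot \frac{1}{10} = \frac{2}{5} \approx 0.4$)
$j{\left(b \right)} = -5 + b$ ($j{\left(b \right)} = b - 5 = -5 + b$)
$L{\left(M,Q \right)} = Q + M Q$
$\left(o L{\left(-4,j{\left(-1 \right)} \right)}\right)^{2} = \left(\frac{2 \left(-5 - 1\right) \left(1 - 4\right)}{5}\right)^{2} = \left(\frac{2 \left(\left(-6\right) \left(-3\right)\right)}{5}\right)^{2} = \left(\frac{2}{5} \cdot 18\right)^{2} = \left(\frac{36}{5}\right)^{2} = \frac{1296}{25}$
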